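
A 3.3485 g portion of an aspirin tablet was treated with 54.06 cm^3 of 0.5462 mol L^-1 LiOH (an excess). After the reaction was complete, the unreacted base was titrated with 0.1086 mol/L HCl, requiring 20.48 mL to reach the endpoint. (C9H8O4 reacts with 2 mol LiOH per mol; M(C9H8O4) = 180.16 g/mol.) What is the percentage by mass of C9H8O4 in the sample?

73.5%

Total n(LiOH) added = 0.5462 x 0.05406 = 0.02953 mol.
n(HCl) used = 0.1086 x 0.02048 = 0.002224 mol, which equals the excess n(LiOH).
So n(LiOH) consumed by the sample = 0.02953 - 0.002224 = 0.02730 mol.
n(C9H8O4) = 0.02730 / 2 = 0.01365 mol.
mass C9H8O4 = 0.01365 x 180.16 = 2.459 g, so %C9H8O4 = 2.459/3.3485 x 100 = 73.5%.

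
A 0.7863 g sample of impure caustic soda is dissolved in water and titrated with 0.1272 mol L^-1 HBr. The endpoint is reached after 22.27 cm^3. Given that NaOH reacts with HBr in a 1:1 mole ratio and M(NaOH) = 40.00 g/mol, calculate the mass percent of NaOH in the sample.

14.4%

n(HBr) = 0.1272 x 0.02227 = 0.002833 mol.
n(NaOH) = 0.002833 / 1 = 0.002833 mol.
mass of NaOH = 0.002833 x 40.00 = 0.1133 g.
% purity = 0.1133 / 0.7863 x 100 = 14.4%.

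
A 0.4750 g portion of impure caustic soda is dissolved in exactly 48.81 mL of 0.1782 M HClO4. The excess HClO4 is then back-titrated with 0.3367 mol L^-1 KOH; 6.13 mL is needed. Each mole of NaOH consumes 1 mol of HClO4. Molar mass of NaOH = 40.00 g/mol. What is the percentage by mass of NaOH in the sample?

55.9%

Total n(HClO4) added = 0.1782 x 0.04881 = 0.008698 mol.
n(KOH) used = 0.3367 x 0.006130 = 0.002064 mol, which equals the excess n(HClO4).
So n(HClO4) consumed by the sample = 0.008698 - 0.002064 = 0.006634 mol.
n(NaOH) = 0.006634 / 1 = 0.006634 mol.
mass NaOH = 0.006634 x 40.00 = 0.2654 g, so %NaOH = 0.2654/0.4750 x 100 = 55.9%.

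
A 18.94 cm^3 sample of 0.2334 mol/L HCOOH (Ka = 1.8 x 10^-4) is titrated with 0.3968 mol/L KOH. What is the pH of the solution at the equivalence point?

n(HCOOH) = 0.2334 x 0.01894 = 0.004421 mol; V(KOH) at equivalence = 0.004421/0.3968 = 0.01114 L.
At equivalence all the acid is converted to HCOO-; total volume = 0.01894 + 0.01114 = 0.03008 L, so [HCOO-] = 0.004421/0.03008 = 0.1470 M.
Kb = Kw/Ka = 1.0e-14 / 1.8 x 10^-4 = 5.56e-11.
[OH^-] = sqrt(Kb x [HCOO-]) = sqrt(5.56e-11 x 0.1470) = 2.86e-6 M.
pOH = 5.54, so pH = 14.00 - 5.54 = 8.46.

8.46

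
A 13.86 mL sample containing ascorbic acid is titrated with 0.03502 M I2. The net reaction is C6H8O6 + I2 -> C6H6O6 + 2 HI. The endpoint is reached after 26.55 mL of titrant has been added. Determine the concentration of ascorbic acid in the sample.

0.0671 M

n(I2) = 0.03502 x 0.02655 = 0.0009298 mol.
From the balanced equation, 1 mol I2 reacts with 1 mol ascorbic acid, so n(ascorbic acid) = 0.0009298 x 1/1 = 0.0009298 mol.
[ascorbic acid] = 0.0009298 / 0.01386 L = 0.0671 M.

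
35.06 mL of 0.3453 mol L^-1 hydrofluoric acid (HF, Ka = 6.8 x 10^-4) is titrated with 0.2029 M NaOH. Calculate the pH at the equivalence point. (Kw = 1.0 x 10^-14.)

8.14

n(HF) = 0.3453 x 0.03506 = 0.01211 mol; V(NaOH) at equivalence = 0.01211/0.2029 = 0.05967 L.
At equivalence all the acid is converted to F-; total volume = 0.03506 + 0.05967 = 0.09473 L, so [F-] = 0.01211/0.09473 = 0.1278 M.
Kb = Kw/Ka = 1.0e-14 / 6.8 x 10^-4 = 1.47e-11.
[OH^-] = sqrt(Kb x [F-]) = sqrt(1.47e-11 x 0.1278) = 1.37e-6 M.
pOH = 5.86, so pH = 14.00 - 5.86 = 8.14.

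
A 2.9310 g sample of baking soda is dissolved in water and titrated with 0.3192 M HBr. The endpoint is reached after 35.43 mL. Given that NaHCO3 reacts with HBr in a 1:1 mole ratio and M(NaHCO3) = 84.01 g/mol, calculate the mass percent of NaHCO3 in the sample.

n(HBr) = 0.3192 x 0.03543 = 0.01131 mol.
n(NaHCO3) = 0.01131 / 1 = 0.01131 mol.
mass of NaHCO3 = 0.01131 x 84.01 = 0.9501 g.
% purity = 0.9501 / 2.9310 x 100 = 32.4%.

32.4%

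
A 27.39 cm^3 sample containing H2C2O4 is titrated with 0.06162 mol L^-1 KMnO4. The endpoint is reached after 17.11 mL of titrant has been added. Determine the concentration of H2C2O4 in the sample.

0.0962 M

n(KMnO4) = 0.06162 x 0.01711 = 0.001054 mol.
From the balanced equation, 2 mol KMnO4 reacts with 5 mol H2C2O4, so n(H2C2O4) = 0.001054 x 5/2 = 0.002636 mol.
[H2C2O4] = 0.002636 / 0.02739 L = 0.0962 M.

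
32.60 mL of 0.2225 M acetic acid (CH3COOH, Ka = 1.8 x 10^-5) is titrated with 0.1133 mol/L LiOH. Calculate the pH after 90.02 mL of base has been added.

n(acid) = 0.2225 x 0.03260 = 0.007254 mol; n(LiOH) added = 0.1133 x 0.09002 = 0.01020 mol.
Base is in excess by 0.01020 - 0.007254 = 0.002946 mol in a total volume of 0.1226 L.
[OH^-] = 0.002946/0.1226 = 0.02402 M, so pOH = 1.62 and pH = 14.00 - 1.62 = 12.38.

12.38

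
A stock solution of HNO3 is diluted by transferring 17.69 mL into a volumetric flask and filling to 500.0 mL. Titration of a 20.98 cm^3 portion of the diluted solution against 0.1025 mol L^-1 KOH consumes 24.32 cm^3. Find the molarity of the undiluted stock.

3.36 M

n(KOH) = 0.1025 x 0.02432 = 0.002493 mol.
n(HNO3) in the aliquot = 0.002493 mol.
[diluted HNO3] = 0.002493 / 0.02098 = 0.1188 M.
Dilution factor = 500.0/17.69 = 28.26, so [stock] = 0.1188 x 28.26 = 3.36 M.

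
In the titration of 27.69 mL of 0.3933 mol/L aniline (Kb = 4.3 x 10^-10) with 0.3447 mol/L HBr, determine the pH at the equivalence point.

2.68

n(C6H5NH2) = 0.3933 x 0.02769 = 0.01089 mol; V(HBr) at equivalence = 0.01089/0.3447 = 0.03159 L.
At equivalence the base is fully converted to C6H5NH3+; total volume = 0.05928 L, so [C6H5NH3+] = 0.01089/0.05928 = 0.1837 M.
Ka(C6H5NH3+) = Kw/Kb = 1.0e-14 / 4.3 x 10^-10 = 2.33e-5.
[H^+] = sqrt(Ka x [C6H5NH3+]) = sqrt(2.33e-5 x 0.1837) = 0.00207 M.
pH = -log(0.00207) = 2.68.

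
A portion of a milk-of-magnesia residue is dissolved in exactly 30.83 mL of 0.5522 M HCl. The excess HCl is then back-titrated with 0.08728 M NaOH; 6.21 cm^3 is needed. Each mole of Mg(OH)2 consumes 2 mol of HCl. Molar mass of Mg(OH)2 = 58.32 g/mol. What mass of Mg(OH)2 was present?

Total n(HCl) added = 0.5522 x 0.03083 = 0.01702 mol.
n(NaOH) used = 0.08728 x 0.006210 = 0.0005420 mol, which equals the excess n(HCl).
So n(HCl) consumed by the sample = 0.01702 - 0.0005420 = 0.01648 mol.
n(Mg(OH)2) = 0.01648 / 2 = 0.008241 mol.
mass = 0.008241 mol x 58.32 g/mol = 0.481 g.

0.481 g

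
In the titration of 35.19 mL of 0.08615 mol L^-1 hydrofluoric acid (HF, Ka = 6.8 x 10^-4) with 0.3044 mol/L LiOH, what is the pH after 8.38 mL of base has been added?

Initial n(HF) = 0.08615 x 0.03519 = 0.003032 mol.
n(LiOH) added = 0.3044 x 0.008380 = 0.002551 mol, converting that many moles of HF to F-.
Remaining n(HF) = 0.0004807 mol; n(F-) = 0.002551 mol.
By Henderson-Hasselbalch, pH = pKa + log([A^-]/[HA]) = 3.17 + log(0.002551/0.0004807) = 3.17 + (+0.72) = 3.89.

3.89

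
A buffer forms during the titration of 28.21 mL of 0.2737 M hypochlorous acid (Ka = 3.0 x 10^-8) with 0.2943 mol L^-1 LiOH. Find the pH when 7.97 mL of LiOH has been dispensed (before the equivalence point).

Initial n(HClO) = 0.2737 x 0.02821 = 0.007721 mol.
n(LiOH) added = 0.2943 x 0.007970 = 0.002346 mol, converting that many moles of HClO to ClO-.
Remaining n(HClO) = 0.005376 mol; n(ClO-) = 0.002346 mol.
By Henderson-Hasselbalch, pH = pKa + log([A^-]/[HA]) = 7.52 + log(0.002346/0.005376) = 7.52 + (-0.36) = 7.16.

7.16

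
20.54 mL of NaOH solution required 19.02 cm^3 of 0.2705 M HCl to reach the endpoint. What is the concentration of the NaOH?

0.250 M

n(HCl) delivered = 0.2705 x 0.01902 = 0.005145 mol.
For a 1:1 reaction, n(NaOH) = 0.005145 mol.
[NaOH] = 0.005145 mol / 0.02054 L = 0.250 M.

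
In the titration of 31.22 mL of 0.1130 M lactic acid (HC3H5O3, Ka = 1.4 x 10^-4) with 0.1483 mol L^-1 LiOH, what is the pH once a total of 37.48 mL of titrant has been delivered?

12.47

n(acid) = 0.1130 x 0.03122 = 0.003528 mol; n(LiOH) added = 0.1483 x 0.03748 = 0.005558 mol.
Base is in excess by 0.005558 - 0.003528 = 0.002030 mol in a total volume of 0.06870 L.
[OH^-] = 0.002030/0.06870 = 0.02955 M, so pOH = 1.53 and pH = 14.00 - 1.53 = 12.47.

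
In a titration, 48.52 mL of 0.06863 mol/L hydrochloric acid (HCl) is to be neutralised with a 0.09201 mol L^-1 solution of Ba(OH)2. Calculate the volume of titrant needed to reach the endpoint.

n(HCl) = 0.06863 mol/L x 0.04852 L = 0.003330 mol.
The neutralisation is 2 HCl : 1 Ba(OH)2, so n(Ba(OH)2) = 0.003330 x 1/2 = 0.001665 mol.
V(Ba(OH)2) = 0.001665 / 0.09201 = 0.01810 L = 18.1 mL.

18.1 mL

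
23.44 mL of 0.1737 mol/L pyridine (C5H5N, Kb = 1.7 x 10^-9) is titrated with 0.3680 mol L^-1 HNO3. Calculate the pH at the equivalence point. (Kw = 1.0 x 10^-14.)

3.08

n(C5H5N) = 0.1737 x 0.02344 = 0.004072 mol; V(HNO3) at equivalence = 0.004072/0.3680 = 0.01106 L.
At equivalence the base is fully converted to C5H5NH+; total volume = 0.03450 L, so [C5H5NH+] = 0.004072/0.03450 = 0.1180 M.
Ka(C5H5NH+) = Kw/Kb = 1.0e-14 / 1.7 x 10^-9 = 5.88e-6.
[H^+] = sqrt(Ka x [C5H5NH+]) = sqrt(5.88e-6 x 0.1180) = 0.000833 M.
pH = -log(0.000833) = 3.08.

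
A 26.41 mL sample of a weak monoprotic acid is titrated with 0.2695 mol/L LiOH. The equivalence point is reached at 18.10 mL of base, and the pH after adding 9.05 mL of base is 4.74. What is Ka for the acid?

1.8 x 10^-5

9.05 mL is half of the equivalence volume, so this is the half-equivalence point where [HA] = [A^-].
At half-equivalence pH = pKa, so pKa = 4.74.
Ka = 10^(-4.74) = 1.8 x 10^-5.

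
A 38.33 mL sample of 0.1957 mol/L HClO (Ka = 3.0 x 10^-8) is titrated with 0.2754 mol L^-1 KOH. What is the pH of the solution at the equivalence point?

10.29

n(HClO) = 0.1957 x 0.03833 = 0.007501 mol; V(KOH) at equivalence = 0.007501/0.2754 = 0.02724 L.
At equivalence all the acid is converted to ClO-; total volume = 0.03833 + 0.02724 = 0.06557 L, so [ClO-] = 0.007501/0.06557 = 0.1144 M.
Kb = Kw/Ka = 1.0e-14 / 3.0 x 10^-8 = 3.33e-7.
[OH^-] = sqrt(Kb x [ClO-]) = sqrt(3.33e-7 x 0.1144) = 0.000195 M.
pOH = 3.71, so pH = 14.00 - 3.71 = 10.29.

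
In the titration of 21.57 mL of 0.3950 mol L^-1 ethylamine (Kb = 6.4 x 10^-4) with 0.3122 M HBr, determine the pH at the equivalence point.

n(C2H5NH2) = 0.3950 x 0.02157 = 0.008520 mol; V(HBr) at equivalence = 0.008520/0.3122 = 0.02729 L.
At equivalence the base is fully converted to C2H5NH3+; total volume = 0.04886 L, so [C2H5NH3+] = 0.008520/0.04886 = 0.1744 M.
Ka(C2H5NH3+) = Kw/Kb = 1.0e-14 / 6.4 x 10^-4 = 1.56e-11.
[H^+] = sqrt(Ka x [C2H5NH3+]) = sqrt(1.56e-11 x 0.1744) = 1.65e-6 M.
pH = -log(1.65e-6) = 5.78.

5.78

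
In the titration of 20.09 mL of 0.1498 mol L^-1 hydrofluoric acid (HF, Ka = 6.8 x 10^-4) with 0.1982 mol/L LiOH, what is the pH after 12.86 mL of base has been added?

3.91

Initial n(HF) = 0.1498 x 0.02009 = 0.003009 mol.
n(LiOH) added = 0.1982 x 0.01286 = 0.002549 mol, converting that many moles of HF to F-.
Remaining n(HF) = 0.0004606 mol; n(F-) = 0.002549 mol.
By Henderson-Hasselbalch, pH = pKa + log([A^-]/[HA]) = 3.17 + log(0.002549/0.0004606) = 3.17 + (+0.74) = 3.91.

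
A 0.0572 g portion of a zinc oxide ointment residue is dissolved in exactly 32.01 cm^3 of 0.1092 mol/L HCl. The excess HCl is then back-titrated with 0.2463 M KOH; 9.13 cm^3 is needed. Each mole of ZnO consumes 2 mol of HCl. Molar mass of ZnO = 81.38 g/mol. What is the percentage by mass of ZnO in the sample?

88.7%

Total n(HCl) added = 0.1092 x 0.03201 = 0.003495 mol.
n(KOH) used = 0.2463 x 0.009130 = 0.002249 mol, which equals the excess n(HCl).
So n(HCl) consumed by the sample = 0.003495 - 0.002249 = 0.001247 mol.
n(ZnO) = 0.001247 / 2 = 0.0006234 mol.
mass ZnO = 0.0006234 x 81.38 = 0.05073 g, so %ZnO = 0.05073/0.0572 x 100 = 88.7%.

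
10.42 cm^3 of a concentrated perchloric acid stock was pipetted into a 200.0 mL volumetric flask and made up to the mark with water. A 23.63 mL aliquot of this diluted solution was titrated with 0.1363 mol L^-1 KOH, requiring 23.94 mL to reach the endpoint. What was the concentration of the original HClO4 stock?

2.65 M

n(KOH) = 0.1363 x 0.02394 = 0.003263 mol.
n(HClO4) in the aliquot = 0.003263 mol.
[diluted HClO4] = 0.003263 / 0.02363 = 0.1381 M.
Dilution factor = 200.0/10.42 = 19.19, so [stock] = 0.1381 x 19.19 = 2.65 M.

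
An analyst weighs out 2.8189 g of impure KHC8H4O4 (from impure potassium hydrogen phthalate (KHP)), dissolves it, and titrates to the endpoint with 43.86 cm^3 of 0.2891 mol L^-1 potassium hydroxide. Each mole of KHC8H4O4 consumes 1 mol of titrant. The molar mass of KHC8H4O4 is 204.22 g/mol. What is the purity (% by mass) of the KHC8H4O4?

n(KOH) = 0.2891 x 0.04386 = 0.01268 mol.
n(KHC8H4O4) = 0.01268 / 1 = 0.01268 mol.
mass of KHC8H4O4 = 0.01268 x 204.22 = 2.589 g.
% purity = 2.589 / 2.8189 x 100 = 91.9%.

91.9%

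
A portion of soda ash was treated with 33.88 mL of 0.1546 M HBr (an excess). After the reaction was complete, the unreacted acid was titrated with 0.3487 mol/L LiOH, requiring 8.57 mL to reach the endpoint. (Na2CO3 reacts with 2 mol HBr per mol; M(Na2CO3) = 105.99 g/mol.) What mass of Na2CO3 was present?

0.119 g

Total n(HBr) added = 0.1546 x 0.03388 = 0.005238 mol.
n(LiOH) used = 0.3487 x 0.008570 = 0.002988 mol, which equals the excess n(HBr).
So n(HBr) consumed by the sample = 0.005238 - 0.002988 = 0.002249 mol.
n(Na2CO3) = 0.002249 / 2 = 0.001125 mol.
mass = 0.001125 mol x 105.99 g/mol = 0.119 g.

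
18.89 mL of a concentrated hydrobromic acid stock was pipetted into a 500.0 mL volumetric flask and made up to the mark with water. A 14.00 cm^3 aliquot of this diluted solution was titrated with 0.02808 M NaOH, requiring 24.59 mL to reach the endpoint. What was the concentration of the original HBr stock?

1.31 M

n(NaOH) = 0.02808 x 0.02459 = 0.0006905 mol.
n(HBr) in the aliquot = 0.0006905 mol.
[diluted HBr] = 0.0006905 / 0.01400 = 0.04932 M.
Dilution factor = 500.0/18.89 = 26.47, so [stock] = 0.04932 x 26.47 = 1.31 M.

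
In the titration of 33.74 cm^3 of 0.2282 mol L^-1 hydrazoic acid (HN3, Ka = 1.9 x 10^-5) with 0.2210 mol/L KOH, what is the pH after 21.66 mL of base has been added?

Initial n(HN3) = 0.2282 x 0.03374 = 0.007699 mol.
n(KOH) added = 0.2210 x 0.02166 = 0.004787 mol, converting that many moles of HN3 to N3-.
Remaining n(HN3) = 0.002913 mol; n(N3-) = 0.004787 mol.
By Henderson-Hasselbalch, pH = pKa + log([A^-]/[HA]) = 4.72 + log(0.004787/0.002913) = 4.72 + (+0.22) = 4.94.

4.94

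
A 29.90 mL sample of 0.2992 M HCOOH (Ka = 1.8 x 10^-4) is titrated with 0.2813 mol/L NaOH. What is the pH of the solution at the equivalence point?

8.45

n(HCOOH) = 0.2992 x 0.02990 = 0.008946 mol; V(NaOH) at equivalence = 0.008946/0.2813 = 0.03180 L.
At equivalence all the acid is converted to HCOO-; total volume = 0.02990 + 0.03180 = 0.06170 L, so [HCOO-] = 0.008946/0.06170 = 0.1450 M.
Kb = Kw/Ka = 1.0e-14 / 1.8 x 10^-4 = 5.56e-11.
[OH^-] = sqrt(Kb x [HCOO-]) = sqrt(5.56e-11 x 0.1450) = 2.84e-6 M.
pOH = 5.55, so pH = 14.00 - 5.55 = 8.45.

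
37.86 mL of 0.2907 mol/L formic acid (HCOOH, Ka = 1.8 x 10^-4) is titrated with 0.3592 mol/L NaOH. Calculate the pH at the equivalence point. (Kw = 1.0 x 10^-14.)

8.48

n(HCOOH) = 0.2907 x 0.03786 = 0.01101 mol; V(NaOH) at equivalence = 0.01101/0.3592 = 0.03064 L.
At equivalence all the acid is converted to HCOO-; total volume = 0.03786 + 0.03064 = 0.06850 L, so [HCOO-] = 0.01101/0.06850 = 0.1607 M.
Kb = Kw/Ka = 1.0e-14 / 1.8 x 10^-4 = 5.56e-11.
[OH^-] = sqrt(Kb x [HCOO-]) = sqrt(5.56e-11 x 0.1607) = 2.99e-6 M.
pOH = 5.52, so pH = 14.00 - 5.52 = 8.48.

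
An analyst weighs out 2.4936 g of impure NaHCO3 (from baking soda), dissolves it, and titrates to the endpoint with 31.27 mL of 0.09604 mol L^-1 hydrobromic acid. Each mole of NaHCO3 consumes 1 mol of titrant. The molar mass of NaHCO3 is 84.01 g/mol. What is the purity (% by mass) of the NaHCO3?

n(HBr) = 0.09604 x 0.03127 = 0.003003 mol.
n(NaHCO3) = 0.003003 / 1 = 0.003003 mol.
mass of NaHCO3 = 0.003003 x 84.01 = 0.2523 g.
% purity = 0.2523 / 2.4936 x 100 = 10.1%.

10.1%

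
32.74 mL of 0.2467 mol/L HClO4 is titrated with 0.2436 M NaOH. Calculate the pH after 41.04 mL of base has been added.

n(acid) = 0.2467 x 0.03274 = 0.008077 mol; n(NaOH) added = 0.2436 x 0.04104 = 0.009997 mol.
Base is in excess by 0.009997 - 0.008077 = 0.001920 mol in a total volume of 0.07378 L.
[OH^-] = 0.001920/0.07378 = 0.02603 M, so pOH = 1.58 and pH = 14.00 - 1.58 = 12.42.

12.42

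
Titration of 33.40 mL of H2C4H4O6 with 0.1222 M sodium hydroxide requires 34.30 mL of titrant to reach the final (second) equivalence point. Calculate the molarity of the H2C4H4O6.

0.0627 M

n(NaOH) = 0.1222 x 0.03430 = 0.004191 mol.
At the final (second) equivalence point, 2 mol OH^- react per mol H2C4H4O6, so n(H2C4H4O6) = 0.004191 / 2 = 0.002096 mol.
[H2C4H4O6] = 0.002096 / 0.03340 L = 0.0627 M.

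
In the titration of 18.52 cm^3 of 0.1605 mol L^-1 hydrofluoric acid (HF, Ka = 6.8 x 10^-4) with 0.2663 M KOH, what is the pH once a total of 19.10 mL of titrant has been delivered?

n(acid) = 0.1605 x 0.01852 = 0.002972 mol; n(KOH) added = 0.2663 x 0.01910 = 0.005086 mol.
Base is in excess by 0.005086 - 0.002972 = 0.002114 mol in a total volume of 0.03762 L.
[OH^-] = 0.002114/0.03762 = 0.05619 M, so pOH = 1.25 and pH = 14.00 - 1.25 = 12.75.

12.75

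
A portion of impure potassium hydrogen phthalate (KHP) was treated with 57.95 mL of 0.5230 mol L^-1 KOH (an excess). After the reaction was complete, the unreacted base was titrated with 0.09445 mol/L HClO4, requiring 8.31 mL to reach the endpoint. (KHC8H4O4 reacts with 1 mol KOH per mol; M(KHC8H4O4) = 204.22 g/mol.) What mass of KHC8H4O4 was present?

Total n(KOH) added = 0.5230 x 0.05795 = 0.03031 mol.
n(HClO4) used = 0.09445 x 0.008310 = 0.0007849 mol, which equals the excess n(KOH).
So n(KOH) consumed by the sample = 0.03031 - 0.0007849 = 0.02952 mol.
n(KHC8H4O4) = 0.02952 / 1 = 0.02952 mol.
mass = 0.02952 mol x 204.22 g/mol = 6.03 g.

6.03 g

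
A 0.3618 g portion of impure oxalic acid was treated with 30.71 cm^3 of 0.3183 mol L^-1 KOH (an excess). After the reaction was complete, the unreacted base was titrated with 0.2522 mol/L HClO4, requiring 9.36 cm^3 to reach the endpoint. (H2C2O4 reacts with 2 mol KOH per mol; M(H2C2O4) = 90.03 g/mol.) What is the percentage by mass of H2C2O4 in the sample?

Total n(KOH) added = 0.3183 x 0.03071 = 0.009775 mol.
n(HClO4) used = 0.2522 x 0.009360 = 0.002361 mol, which equals the excess n(KOH).
So n(KOH) consumed by the sample = 0.009775 - 0.002361 = 0.007414 mol.
n(H2C2O4) = 0.007414 / 2 = 0.003707 mol.
mass H2C2O4 = 0.003707 x 90.03 = 0.3338 g, so %H2C2O4 = 0.3338/0.3618 x 100 = 92.2%.

92.2%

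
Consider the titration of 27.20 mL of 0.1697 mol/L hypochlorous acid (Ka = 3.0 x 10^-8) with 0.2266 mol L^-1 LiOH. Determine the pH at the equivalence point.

10.25

n(HClO) = 0.1697 x 0.02720 = 0.004616 mol; V(LiOH) at equivalence = 0.004616/0.2266 = 0.02037 L.
At equivalence all the acid is converted to ClO-; total volume = 0.02720 + 0.02037 = 0.04757 L, so [ClO-] = 0.004616/0.04757 = 0.09703 M.
Kb = Kw/Ka = 1.0e-14 / 3.0 x 10^-8 = 3.33e-7.
[OH^-] = sqrt(Kb x [ClO-]) = sqrt(3.33e-7 x 0.09703) = 0.000180 M.
pOH = 3.75, so pH = 14.00 - 3.75 = 10.25.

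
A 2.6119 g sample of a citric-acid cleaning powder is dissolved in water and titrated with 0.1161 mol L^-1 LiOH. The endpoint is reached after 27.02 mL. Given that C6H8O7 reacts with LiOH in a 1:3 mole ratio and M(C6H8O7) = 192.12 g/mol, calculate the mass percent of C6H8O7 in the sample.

7.69%

n(LiOH) = 0.1161 x 0.02702 = 0.003137 mol.
n(C6H8O7) = 0.003137 / 3 = 0.001046 mol.
mass of C6H8O7 = 0.001046 x 192.12 = 0.2009 g.
% purity = 0.2009 / 2.6119 x 100 = 7.69%.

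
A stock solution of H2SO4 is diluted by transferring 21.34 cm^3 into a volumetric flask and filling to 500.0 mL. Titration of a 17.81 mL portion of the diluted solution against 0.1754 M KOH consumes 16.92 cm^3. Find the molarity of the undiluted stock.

1.95 M

n(KOH) = 0.1754 x 0.01692 = 0.002968 mol.
n(H2SO4) in the aliquot = 0.002968 x 1/2 = 0.001484 mol.
[diluted H2SO4] = 0.001484 / 0.01781 = 0.08332 M.
Dilution factor = 500.0/21.34 = 23.43, so [stock] = 0.08332 x 23.43 = 1.95 M.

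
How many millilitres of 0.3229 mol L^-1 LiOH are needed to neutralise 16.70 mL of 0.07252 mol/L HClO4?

3.75 mL

n(HClO4) = 0.07252 mol/L x 0.01670 L = 0.001211 mol.
At equivalence n(LiOH) = n(HClO4) = 0.001211 mol.
V(LiOH) = 0.001211 / 0.3229 = 0.003751 L = 3.75 mL.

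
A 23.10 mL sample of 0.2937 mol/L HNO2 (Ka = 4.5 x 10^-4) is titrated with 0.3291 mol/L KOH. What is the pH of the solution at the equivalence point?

n(HNO2) = 0.2937 x 0.02310 = 0.006784 mol; V(KOH) at equivalence = 0.006784/0.3291 = 0.02062 L.
At equivalence all the acid is converted to NO2-; total volume = 0.02310 + 0.02062 = 0.04372 L, so [NO2-] = 0.006784/0.04372 = 0.1552 M.
Kb = Kw/Ka = 1.0e-14 / 4.5 x 10^-4 = 2.22e-11.
[OH^-] = sqrt(Kb x [NO2-]) = sqrt(2.22e-11 x 0.1552) = 1.86e-6 M.
pOH = 5.73, so pH = 14.00 - 5.73 = 8.27.

8.27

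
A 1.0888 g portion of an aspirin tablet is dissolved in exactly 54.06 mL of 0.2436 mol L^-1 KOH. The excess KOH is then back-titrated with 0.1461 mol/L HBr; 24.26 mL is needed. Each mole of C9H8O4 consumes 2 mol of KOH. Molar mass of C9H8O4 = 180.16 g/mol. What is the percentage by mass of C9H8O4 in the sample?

Total n(KOH) added = 0.2436 x 0.05406 = 0.01317 mol.
n(HBr) used = 0.1461 x 0.02426 = 0.003544 mol, which equals the excess n(KOH).
So n(KOH) consumed by the sample = 0.01317 - 0.003544 = 0.009625 mol.
n(C9H8O4) = 0.009625 / 2 = 0.004812 mol.
mass C9H8O4 = 0.004812 x 180.16 = 0.8670 g, so %C9H8O4 = 0.8670/1.0888 x 100 = 79.6%.

79.6%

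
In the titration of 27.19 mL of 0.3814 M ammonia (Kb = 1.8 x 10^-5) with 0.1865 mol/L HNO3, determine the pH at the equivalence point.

n(NH3) = 0.3814 x 0.02719 = 0.01037 mol; V(HNO3) at equivalence = 0.01037/0.1865 = 0.05560 L.
At equivalence the base is fully converted to NH4+; total volume = 0.08279 L, so [NH4+] = 0.01037/0.08279 = 0.1253 M.
Ka(NH4+) = Kw/Kb = 1.0e-14 / 1.8 x 10^-5 = 5.56e-10.
[H^+] = sqrt(Ka x [NH4+]) = sqrt(5.56e-10 x 0.1253) = 8.34e-6 M.
pH = -log(8.34e-6) = 5.08.

5.08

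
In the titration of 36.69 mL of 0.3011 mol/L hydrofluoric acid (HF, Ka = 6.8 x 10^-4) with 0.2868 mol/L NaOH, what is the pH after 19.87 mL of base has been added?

3.20

Initial n(HF) = 0.3011 x 0.03669 = 0.01105 mol.
n(NaOH) added = 0.2868 x 0.01987 = 0.005699 mol, converting that many moles of HF to F-.
Remaining n(HF) = 0.005349 mol; n(F-) = 0.005699 mol.
By Henderson-Hasselbalch, pH = pKa + log([A^-]/[HA]) = 3.17 + log(0.005699/0.005349) = 3.17 + (+0.03) = 3.20.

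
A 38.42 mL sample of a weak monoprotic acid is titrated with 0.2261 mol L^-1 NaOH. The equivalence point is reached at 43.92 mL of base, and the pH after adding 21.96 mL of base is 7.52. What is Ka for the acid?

21.96 mL is half of the equivalence volume, so this is the half-equivalence point where [HA] = [A^-].
At half-equivalence pH = pKa, so pKa = 7.52.
Ka = 10^(-7.52) = 3.0 x 10^-8.

3.0 x 10^-8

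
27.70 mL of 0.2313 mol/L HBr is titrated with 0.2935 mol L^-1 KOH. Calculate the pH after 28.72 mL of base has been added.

n(acid) = 0.2313 x 0.02770 = 0.006407 mol; n(KOH) added = 0.2935 x 0.02872 = 0.008429 mol.
Base is in excess by 0.008429 - 0.006407 = 0.002022 mol in a total volume of 0.05642 L.
[OH^-] = 0.002022/0.05642 = 0.03584 M, so pOH = 1.45 and pH = 14.00 - 1.45 = 12.55.

12.55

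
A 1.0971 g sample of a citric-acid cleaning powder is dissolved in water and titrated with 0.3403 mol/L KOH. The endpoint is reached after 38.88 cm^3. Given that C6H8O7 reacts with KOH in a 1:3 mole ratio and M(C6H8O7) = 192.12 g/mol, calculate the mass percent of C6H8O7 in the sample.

77.2%

n(KOH) = 0.3403 x 0.03888 = 0.01323 mol.
n(C6H8O7) = 0.01323 / 3 = 0.004410 mol.
mass of C6H8O7 = 0.004410 x 192.12 = 0.8473 g.
% purity = 0.8473 / 1.0971 x 100 = 77.2%.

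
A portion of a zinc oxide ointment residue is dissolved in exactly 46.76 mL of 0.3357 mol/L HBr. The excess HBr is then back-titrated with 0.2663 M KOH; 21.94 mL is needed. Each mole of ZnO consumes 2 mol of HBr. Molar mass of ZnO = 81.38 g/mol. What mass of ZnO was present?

Total n(HBr) added = 0.3357 x 0.04676 = 0.01570 mol.
n(KOH) used = 0.2663 x 0.02194 = 0.005843 mol, which equals the excess n(HBr).
So n(HBr) consumed by the sample = 0.01570 - 0.005843 = 0.009855 mol.
n(ZnO) = 0.009855 / 2 = 0.004927 mol.
mass = 0.004927 mol x 81.38 g/mol = 0.401 g.

0.401 g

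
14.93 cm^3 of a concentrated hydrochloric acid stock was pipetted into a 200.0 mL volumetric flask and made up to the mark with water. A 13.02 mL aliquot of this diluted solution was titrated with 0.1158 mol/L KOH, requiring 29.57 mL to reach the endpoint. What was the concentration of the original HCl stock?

3.52 M

n(KOH) = 0.1158 x 0.02957 = 0.003424 mol.
n(HCl) in the aliquot = 0.003424 mol.
[diluted HCl] = 0.003424 / 0.01302 = 0.2630 M.
Dilution factor = 200.0/14.93 = 13.40, so [stock] = 0.2630 x 13.40 = 3.52 M.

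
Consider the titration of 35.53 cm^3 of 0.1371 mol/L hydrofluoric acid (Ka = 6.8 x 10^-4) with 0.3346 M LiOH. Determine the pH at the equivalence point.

8.08

n(HF) = 0.1371 x 0.03553 = 0.004871 mol; V(LiOH) at equivalence = 0.004871/0.3346 = 0.01456 L.
At equivalence all the acid is converted to F-; total volume = 0.03553 + 0.01456 = 0.05009 L, so [F-] = 0.004871/0.05009 = 0.09725 M.
Kb = Kw/Ka = 1.0e-14 / 6.8 x 10^-4 = 1.47e-11.
[OH^-] = sqrt(Kb x [F-]) = sqrt(1.47e-11 x 0.09725) = 1.20e-6 M.
pOH = 5.92, so pH = 14.00 - 5.92 = 8.08.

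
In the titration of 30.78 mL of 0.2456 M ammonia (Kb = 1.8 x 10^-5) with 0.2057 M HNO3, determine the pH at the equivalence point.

5.10

n(NH3) = 0.2456 x 0.03078 = 0.007560 mol; V(HNO3) at equivalence = 0.007560/0.2057 = 0.03675 L.
At equivalence the base is fully converted to NH4+; total volume = 0.06753 L, so [NH4+] = 0.007560/0.06753 = 0.1119 M.
Ka(NH4+) = Kw/Kb = 1.0e-14 / 1.8 x 10^-5 = 5.56e-10.
[H^+] = sqrt(Ka x [NH4+]) = sqrt(5.56e-10 x 0.1119) = 7.89e-6 M.
pH = -log(7.89e-6) = 5.10.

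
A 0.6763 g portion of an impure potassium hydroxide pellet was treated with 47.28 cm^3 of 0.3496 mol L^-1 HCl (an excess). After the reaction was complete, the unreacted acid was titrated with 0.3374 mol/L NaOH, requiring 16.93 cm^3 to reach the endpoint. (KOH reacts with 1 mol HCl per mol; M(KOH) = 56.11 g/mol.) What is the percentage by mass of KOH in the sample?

Total n(HCl) added = 0.3496 x 0.04728 = 0.01653 mol.
n(NaOH) used = 0.3374 x 0.01693 = 0.005712 mol, which equals the excess n(HCl).
So n(HCl) consumed by the sample = 0.01653 - 0.005712 = 0.01082 mol.
n(KOH) = 0.01082 / 1 = 0.01082 mol.
mass KOH = 0.01082 x 56.11 = 0.6069 g, so %KOH = 0.6069/0.6763 x 100 = 89.7%.

89.7%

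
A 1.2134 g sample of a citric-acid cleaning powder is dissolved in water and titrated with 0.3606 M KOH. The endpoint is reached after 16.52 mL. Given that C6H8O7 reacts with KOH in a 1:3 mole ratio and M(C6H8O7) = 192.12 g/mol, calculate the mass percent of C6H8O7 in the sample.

n(KOH) = 0.3606 x 0.01652 = 0.005957 mol.
n(C6H8O7) = 0.005957 / 3 = 0.001986 mol.
mass of C6H8O7 = 0.001986 x 192.12 = 0.3815 g.
% purity = 0.3815 / 1.2134 x 100 = 31.4%.

31.4%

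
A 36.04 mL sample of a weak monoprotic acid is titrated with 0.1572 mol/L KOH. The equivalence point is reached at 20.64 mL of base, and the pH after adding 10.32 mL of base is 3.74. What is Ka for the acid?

10.32 mL is half of the equivalence volume, so this is the half-equivalence point where [HA] = [A^-].
At half-equivalence pH = pKa, so pKa = 3.74.
Ka = 10^(-3.74) = 1.8 x 10^-4.

1.8 x 10^-4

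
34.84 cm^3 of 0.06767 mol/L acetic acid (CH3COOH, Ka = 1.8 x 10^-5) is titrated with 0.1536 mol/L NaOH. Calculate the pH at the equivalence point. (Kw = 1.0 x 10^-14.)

n(CH3COOH) = 0.06767 x 0.03484 = 0.002358 mol; V(NaOH) at equivalence = 0.002358/0.1536 = 0.01535 L.
At equivalence all the acid is converted to CH3COO-; total volume = 0.03484 + 0.01535 = 0.05019 L, so [CH3COO-] = 0.002358/0.05019 = 0.04697 M.
Kb = Kw/Ka = 1.0e-14 / 1.8 x 10^-5 = 5.56e-10.
[OH^-] = sqrt(Kb x [CH3COO-]) = sqrt(5.56e-10 x 0.04697) = 5.11e-6 M.
pOH = 5.29, so pH = 14.00 - 5.29 = 8.71.

8.71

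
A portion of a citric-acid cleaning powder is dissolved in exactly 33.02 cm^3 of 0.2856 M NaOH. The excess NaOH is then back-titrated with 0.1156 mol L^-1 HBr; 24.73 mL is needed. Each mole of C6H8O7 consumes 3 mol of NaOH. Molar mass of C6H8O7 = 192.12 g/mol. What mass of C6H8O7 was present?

Total n(NaOH) added = 0.2856 x 0.03302 = 0.009431 mol.
n(HBr) used = 0.1156 x 0.02473 = 0.002859 mol, which equals the excess n(NaOH).
So n(NaOH) consumed by the sample = 0.009431 - 0.002859 = 0.006572 mol.
n(C6H8O7) = 0.006572 / 3 = 0.002191 mol.
mass = 0.002191 mol x 192.12 g/mol = 0.421 g.

0.421 g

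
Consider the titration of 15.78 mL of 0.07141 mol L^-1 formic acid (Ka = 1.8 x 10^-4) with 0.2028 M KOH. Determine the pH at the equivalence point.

n(HCOOH) = 0.07141 x 0.01578 = 0.001127 mol; V(KOH) at equivalence = 0.001127/0.2028 = 0.005556 L.
At equivalence all the acid is converted to HCOO-; total volume = 0.01578 + 0.005556 = 0.02134 L, so [HCOO-] = 0.001127/0.02134 = 0.05281 M.
Kb = Kw/Ka = 1.0e-14 / 1.8 x 10^-4 = 5.56e-11.
[OH^-] = sqrt(Kb x [HCOO-]) = sqrt(5.56e-11 x 0.05281) = 1.71e-6 M.
pOH = 5.77, so pH = 14.00 - 5.77 = 8.23.

8.23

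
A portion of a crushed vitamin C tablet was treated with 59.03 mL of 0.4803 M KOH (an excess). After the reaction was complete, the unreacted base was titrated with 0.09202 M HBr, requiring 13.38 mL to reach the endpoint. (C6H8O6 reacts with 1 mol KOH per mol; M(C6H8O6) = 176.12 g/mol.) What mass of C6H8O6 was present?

4.78 g

Total n(KOH) added = 0.4803 x 0.05903 = 0.02835 mol.
n(HBr) used = 0.09202 x 0.01338 = 0.001231 mol, which equals the excess n(KOH).
So n(KOH) consumed by the sample = 0.02835 - 0.001231 = 0.02712 mol.
n(C6H8O6) = 0.02712 / 1 = 0.02712 mol.
mass = 0.02712 mol x 176.12 g/mol = 4.78 g.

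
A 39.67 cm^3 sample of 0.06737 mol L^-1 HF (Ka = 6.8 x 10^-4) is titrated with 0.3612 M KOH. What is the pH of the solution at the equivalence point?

7.96

n(HF) = 0.06737 x 0.03967 = 0.002673 mol; V(KOH) at equivalence = 0.002673/0.3612 = 0.007399 L.
At equivalence all the acid is converted to F-; total volume = 0.03967 + 0.007399 = 0.04707 L, so [F-] = 0.002673/0.04707 = 0.05678 M.
Kb = Kw/Ka = 1.0e-14 / 6.8 x 10^-4 = 1.47e-11.
[OH^-] = sqrt(Kb x [F-]) = sqrt(1.47e-11 x 0.05678) = 9.14e-7 M.
pOH = 6.04, so pH = 14.00 - 6.04 = 7.96.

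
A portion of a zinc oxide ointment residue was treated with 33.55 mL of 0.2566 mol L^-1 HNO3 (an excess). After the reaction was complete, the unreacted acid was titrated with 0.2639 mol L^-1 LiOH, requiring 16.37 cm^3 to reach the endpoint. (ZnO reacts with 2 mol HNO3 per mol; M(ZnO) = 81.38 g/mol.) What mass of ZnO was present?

Total n(HNO3) added = 0.2566 x 0.03355 = 0.008609 mol.
n(LiOH) used = 0.2639 x 0.01637 = 0.004320 mol, which equals the excess n(HNO3).
So n(HNO3) consumed by the sample = 0.008609 - 0.004320 = 0.004289 mol.
n(ZnO) = 0.004289 / 2 = 0.002144 mol.
mass = 0.002144 mol x 81.38 g/mol = 0.175 g.

0.175 g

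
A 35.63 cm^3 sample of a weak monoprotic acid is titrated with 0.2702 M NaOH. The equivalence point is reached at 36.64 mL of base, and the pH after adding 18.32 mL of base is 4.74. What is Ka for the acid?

1.8 x 10^-5

18.32 mL is half of the equivalence volume, so this is the half-equivalence point where [HA] = [A^-].
At half-equivalence pH = pKa, so pKa = 4.74.
Ka = 10^(-4.74) = 1.8 x 10^-5.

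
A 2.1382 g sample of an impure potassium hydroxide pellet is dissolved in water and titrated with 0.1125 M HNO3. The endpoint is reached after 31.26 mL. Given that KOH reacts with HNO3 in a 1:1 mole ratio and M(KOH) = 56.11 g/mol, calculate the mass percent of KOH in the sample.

n(HNO3) = 0.1125 x 0.03126 = 0.003517 mol.
n(KOH) = 0.003517 / 1 = 0.003517 mol.
mass of KOH = 0.003517 x 56.11 = 0.1973 g.
% purity = 0.1973 / 2.1382 x 100 = 9.23%.

9.23%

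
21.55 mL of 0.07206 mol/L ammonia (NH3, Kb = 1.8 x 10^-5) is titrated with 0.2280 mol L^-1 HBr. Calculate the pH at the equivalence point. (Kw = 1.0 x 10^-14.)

n(NH3) = 0.07206 x 0.02155 = 0.001553 mol; V(HBr) at equivalence = 0.001553/0.2280 = 0.006811 L.
At equivalence the base is fully converted to NH4+; total volume = 0.02836 L, so [NH4+] = 0.001553/0.02836 = 0.05475 M.
Ka(NH4+) = Kw/Kb = 1.0e-14 / 1.8 x 10^-5 = 5.56e-10.
[H^+] = sqrt(Ka x [NH4+]) = sqrt(5.56e-10 x 0.05475) = 5.52e-6 M.
pH = -log(5.52e-6) = 5.26.

5.26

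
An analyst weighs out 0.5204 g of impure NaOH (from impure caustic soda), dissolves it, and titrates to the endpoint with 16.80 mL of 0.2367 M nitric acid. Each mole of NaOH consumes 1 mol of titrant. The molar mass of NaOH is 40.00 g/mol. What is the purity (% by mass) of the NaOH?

n(HNO3) = 0.2367 x 0.01680 = 0.003977 mol.
n(NaOH) = 0.003977 / 1 = 0.003977 mol.
mass of NaOH = 0.003977 x 40.00 = 0.1591 g.
% purity = 0.1591 / 0.5204 x 100 = 30.6%.

30.6%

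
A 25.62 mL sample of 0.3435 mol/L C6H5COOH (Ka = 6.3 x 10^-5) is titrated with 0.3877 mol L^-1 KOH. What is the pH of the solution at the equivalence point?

n(C6H5COOH) = 0.3435 x 0.02562 = 0.008800 mol; V(KOH) at equivalence = 0.008800/0.3877 = 0.02270 L.
At equivalence all the acid is converted to C6H5COO-; total volume = 0.02562 + 0.02270 = 0.04832 L, so [C6H5COO-] = 0.008800/0.04832 = 0.1821 M.
Kb = Kw/Ka = 1.0e-14 / 6.3 x 10^-5 = 1.59e-10.
[OH^-] = sqrt(Kb x [C6H5COO-]) = sqrt(1.59e-10 x 0.1821) = 5.38e-6 M.
pOH = 5.27, so pH = 14.00 - 5.27 = 8.73.

8.73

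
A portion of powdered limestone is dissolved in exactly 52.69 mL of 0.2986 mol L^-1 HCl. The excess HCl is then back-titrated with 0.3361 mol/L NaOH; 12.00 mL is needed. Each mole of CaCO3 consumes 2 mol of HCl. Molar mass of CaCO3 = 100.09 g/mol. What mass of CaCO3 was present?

0.586 g

Total n(HCl) added = 0.2986 x 0.05269 = 0.01573 mol.
n(NaOH) used = 0.3361 x 0.01200 = 0.004033 mol, which equals the excess n(HCl).
So n(HCl) consumed by the sample = 0.01573 - 0.004033 = 0.01170 mol.
n(CaCO3) = 0.01170 / 2 = 0.005850 mol.
mass = 0.005850 mol x 100.09 g/mol = 0.586 g.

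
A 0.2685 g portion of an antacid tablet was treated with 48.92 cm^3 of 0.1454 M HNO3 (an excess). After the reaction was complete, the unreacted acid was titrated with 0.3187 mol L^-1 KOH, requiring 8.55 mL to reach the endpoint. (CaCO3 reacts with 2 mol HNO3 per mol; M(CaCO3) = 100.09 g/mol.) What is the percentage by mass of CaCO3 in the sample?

Total n(HNO3) added = 0.1454 x 0.04892 = 0.007113 mol.
n(KOH) used = 0.3187 x 0.008550 = 0.002725 mol, which equals the excess n(HNO3).
So n(HNO3) consumed by the sample = 0.007113 - 0.002725 = 0.004388 mol.
n(CaCO3) = 0.004388 / 2 = 0.002194 mol.
mass CaCO3 = 0.002194 x 100.09 = 0.2196 g, so %CaCO3 = 0.2196/0.2685 x 100 = 81.8%.

81.8%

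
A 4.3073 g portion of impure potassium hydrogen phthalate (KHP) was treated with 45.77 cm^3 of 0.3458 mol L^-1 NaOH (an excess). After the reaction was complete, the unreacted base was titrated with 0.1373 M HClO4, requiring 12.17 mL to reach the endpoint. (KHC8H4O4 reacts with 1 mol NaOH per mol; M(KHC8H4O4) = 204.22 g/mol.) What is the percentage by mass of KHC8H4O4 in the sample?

67.1%

Total n(NaOH) added = 0.3458 x 0.04577 = 0.01583 mol.
n(HClO4) used = 0.1373 x 0.01217 = 0.001671 mol, which equals the excess n(NaOH).
So n(NaOH) consumed by the sample = 0.01583 - 0.001671 = 0.01416 mol.
n(KHC8H4O4) = 0.01416 / 1 = 0.01416 mol.
mass KHC8H4O4 = 0.01416 x 204.22 = 2.891 g, so %KHC8H4O4 = 2.891/4.3073 x 100 = 67.1%.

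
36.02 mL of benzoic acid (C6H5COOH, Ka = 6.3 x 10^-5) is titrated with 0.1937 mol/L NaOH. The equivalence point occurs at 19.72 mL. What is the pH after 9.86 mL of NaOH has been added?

4.20

9.86 mL is exactly half the equivalence volume (19.72/2), i.e. the half-equivalence point.
There, n(HA) = n(A^-), so pH = pKa = -log(6.3 x 10^-5) = 4.20.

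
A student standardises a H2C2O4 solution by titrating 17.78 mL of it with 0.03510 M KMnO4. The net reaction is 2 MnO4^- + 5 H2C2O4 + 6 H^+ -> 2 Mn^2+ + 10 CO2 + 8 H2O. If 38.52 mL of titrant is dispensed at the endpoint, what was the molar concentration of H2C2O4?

0.190 M

n(KMnO4) = 0.03510 x 0.03852 = 0.001352 mol.
From the balanced equation, 2 mol KMnO4 reacts with 5 mol H2C2O4, so n(H2C2O4) = 0.001352 x 5/2 = 0.003380 mol.
[H2C2O4] = 0.003380 / 0.01778 L = 0.190 M.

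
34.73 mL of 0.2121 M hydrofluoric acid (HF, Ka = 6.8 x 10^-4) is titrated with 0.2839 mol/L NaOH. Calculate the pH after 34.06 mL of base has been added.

12.52

n(acid) = 0.2121 x 0.03473 = 0.007366 mol; n(NaOH) added = 0.2839 x 0.03406 = 0.009670 mol.
Base is in excess by 0.009670 - 0.007366 = 0.002303 mol in a total volume of 0.06879 L.
[OH^-] = 0.002303/0.06879 = 0.03348 M, so pOH = 1.48 and pH = 14.00 - 1.48 = 12.52.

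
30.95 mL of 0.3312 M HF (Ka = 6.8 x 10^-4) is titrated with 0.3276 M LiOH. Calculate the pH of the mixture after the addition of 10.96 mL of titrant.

Initial n(HF) = 0.3312 x 0.03095 = 0.01025 mol.
n(LiOH) added = 0.3276 x 0.01096 = 0.003590 mol, converting that many moles of HF to F-.
Remaining n(HF) = 0.006660 mol; n(F-) = 0.003590 mol.
By Henderson-Hasselbalch, pH = pKa + log([A^-]/[HA]) = 3.17 + log(0.003590/0.006660) = 3.17 + (-0.27) = 2.90.

2.90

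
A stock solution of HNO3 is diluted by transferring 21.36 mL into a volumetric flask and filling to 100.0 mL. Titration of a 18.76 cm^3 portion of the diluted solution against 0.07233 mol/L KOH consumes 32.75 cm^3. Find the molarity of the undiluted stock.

n(KOH) = 0.07233 x 0.03275 = 0.002369 mol.
n(HNO3) in the aliquot = 0.002369 mol.
[diluted HNO3] = 0.002369 / 0.01876 = 0.1263 M.
Dilution factor = 100.0/21.36 = 4.682, so [stock] = 0.1263 x 4.682 = 0.591 M.

0.591 M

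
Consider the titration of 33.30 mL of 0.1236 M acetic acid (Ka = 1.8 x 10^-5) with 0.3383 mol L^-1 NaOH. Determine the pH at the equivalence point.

n(CH3COOH) = 0.1236 x 0.03330 = 0.004116 mol; V(NaOH) at equivalence = 0.004116/0.3383 = 0.01217 L.
At equivalence all the acid is converted to CH3COO-; total volume = 0.03330 + 0.01217 = 0.04547 L, so [CH3COO-] = 0.004116/0.04547 = 0.09053 M.
Kb = Kw/Ka = 1.0e-14 / 1.8 x 10^-5 = 5.56e-10.
[OH^-] = sqrt(Kb x [CH3COO-]) = sqrt(5.56e-10 x 0.09053) = 7.09e-6 M.
pOH = 5.15, so pH = 14.00 - 5.15 = 8.85.

8.85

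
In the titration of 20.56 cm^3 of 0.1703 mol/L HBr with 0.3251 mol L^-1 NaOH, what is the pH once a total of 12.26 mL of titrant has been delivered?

12.17

n(acid) = 0.1703 x 0.02056 = 0.003501 mol; n(NaOH) added = 0.3251 x 0.01226 = 0.003986 mol.
Base is in excess by 0.003986 - 0.003501 = 0.0004844 mol in a total volume of 0.03282 L.
[OH^-] = 0.0004844/0.03282 = 0.01476 M, so pOH = 1.83 and pH = 14.00 - 1.83 = 12.17.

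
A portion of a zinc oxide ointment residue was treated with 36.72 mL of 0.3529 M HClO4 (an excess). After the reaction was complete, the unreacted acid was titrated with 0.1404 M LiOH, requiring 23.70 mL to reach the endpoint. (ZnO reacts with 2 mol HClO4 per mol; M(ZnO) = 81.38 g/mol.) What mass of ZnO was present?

Total n(HClO4) added = 0.3529 x 0.03672 = 0.01296 mol.
n(LiOH) used = 0.1404 x 0.02370 = 0.003327 mol, which equals the excess n(HClO4).
So n(HClO4) consumed by the sample = 0.01296 - 0.003327 = 0.009631 mol.
n(ZnO) = 0.009631 / 2 = 0.004816 mol.
mass = 0.004816 mol x 81.38 g/mol = 0.392 g.

0.392 g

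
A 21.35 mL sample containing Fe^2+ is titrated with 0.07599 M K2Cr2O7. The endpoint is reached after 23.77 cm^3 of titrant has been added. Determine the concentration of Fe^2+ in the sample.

0.508 M

n(K2Cr2O7) = 0.07599 x 0.02377 = 0.001806 mol.
From the balanced equation, 1 mol K2Cr2O7 reacts with 6 mol Fe^2+, so n(Fe^2+) = 0.001806 x 6/1 = 0.01084 mol.
[Fe^2+] = 0.01084 / 0.02135 L = 0.508 M.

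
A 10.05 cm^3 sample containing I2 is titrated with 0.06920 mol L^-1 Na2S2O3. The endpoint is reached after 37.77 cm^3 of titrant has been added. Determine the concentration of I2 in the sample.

n(Na2S2O3) = 0.06920 x 0.03777 = 0.002614 mol.
From the balanced equation, 2 mol Na2S2O3 reacts with 1 mol I2, so n(I2) = 0.002614 x 1/2 = 0.001307 mol.
[I2] = 0.001307 / 0.01005 L = 0.130 M.

0.130 M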